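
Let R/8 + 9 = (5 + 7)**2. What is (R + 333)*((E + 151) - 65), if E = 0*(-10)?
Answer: 121518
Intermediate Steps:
E = 0
R = 1080 (R = -72 + 8*(5 + 7)**2 = -72 + 8*12**2 = -72 + 8*144 = -72 + 1152 = 1080)
(R + 333)*((E + 151) - 65) = (1080 + 333)*((0 + 151) - 65) = 1413*(151 - 65) = 1413*86 = 121518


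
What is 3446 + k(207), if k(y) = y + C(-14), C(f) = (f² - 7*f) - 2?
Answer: 3945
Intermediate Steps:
C(f) = -2 + f² - 7*f
k(y) = 292 + y (k(y) = y + (-2 + (-14)² - 7*(-14)) = y + (-2 + 196 + 98) = y + 292 = 292 + y)
3446 + k(207) = 3446 + (292 + 207) = 3446 + 499 = 3945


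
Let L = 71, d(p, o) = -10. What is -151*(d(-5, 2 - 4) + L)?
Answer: -9211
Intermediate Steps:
-151*(d(-5, 2 - 4) + L) = -151*(-10 + 71) = -151*61 = -9211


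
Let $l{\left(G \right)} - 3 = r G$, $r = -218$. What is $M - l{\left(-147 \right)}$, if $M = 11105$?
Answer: $-20944$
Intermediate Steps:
$l{\left(G \right)} = 3 - 218 G$
$M - l{\left(-147 \right)} = 11105 - \left(3 - -32046\right) = 11105 - \left(3 + 32046\right) = 11105 - 32049 = -20944$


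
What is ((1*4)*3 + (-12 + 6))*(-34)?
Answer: -204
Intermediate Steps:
((1*4)*3 + (-12 + 6))*(-34) = (4*3 - 6)*(-34) = (12 - 6)*(-34) = 6*(-34) = -204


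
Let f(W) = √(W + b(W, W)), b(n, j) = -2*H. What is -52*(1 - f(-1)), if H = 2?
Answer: -52 + 52*I*√5 ≈ -52.0 + 116.28*I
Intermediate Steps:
b(n, j) = -4 (b(n, j) = -2*2 = -4)
f(W) = √(-4 + W) (f(W) = √(W - 4) = √(-4 + W))
-52*(1 - f(-1)) = -52*(1 - √(-4 - 1)) = -52*(1 - √(-5)) = -52*(1 - I*√5) = -52 + 52*I*√5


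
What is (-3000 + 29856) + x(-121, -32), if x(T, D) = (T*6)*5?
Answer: 23226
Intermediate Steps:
x(T, D) = 30*T (x(T, D) = (6*T)*5 = 30*T)
(-3000 + 29856) + x(-121, -32) = (-3000 + 29856) + 30*(-121) = 26856 - 3630 = 23226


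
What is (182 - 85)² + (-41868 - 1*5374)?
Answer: -37833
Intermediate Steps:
(182 - 85)² + (-41868 - 1*5374) = 97² + (-41868 - 5374) = 9409 - 47242 = -37833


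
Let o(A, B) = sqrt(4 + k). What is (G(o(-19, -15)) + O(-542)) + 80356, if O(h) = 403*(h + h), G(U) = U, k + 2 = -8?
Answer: -356496 + I*sqrt(6) ≈ -3.565e+5 + 2.4495*I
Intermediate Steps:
k = -10 (k = -2 - 8 = -10)
o(A, B) = I*sqrt(6) (o(A, B) = sqrt(4 - 10) = sqrt(-6) = I*sqrt(6))
O(h) = 806*h (O(h) = 403*(2*h) = 806*h)
(G(o(-19, -15)) + O(-542)) + 80356 = (I*sqrt(6) + 806*(-542)) + 80356 = (I*sqrt(6) - 436852) + 80356 = (-436852 + I*sqrt(6)) + 80356 = -356496 + I*sqrt(6)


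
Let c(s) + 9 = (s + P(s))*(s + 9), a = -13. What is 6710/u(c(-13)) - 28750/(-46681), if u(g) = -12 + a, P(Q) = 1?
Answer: -62502152/233405 ≈ -267.78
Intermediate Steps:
c(s) = -9 + (1 + s)*(9 + s) (c(s) = -9 + (s + 1)*(s + 9) = -9 + (1 + s)*(9 + s))
u(g) = -25 (u(g) = -12 - 13 = -25)
6710/u(c(-13)) - 28750/(-46681) = 6710/(-25) - 28750/(-46681) = 6710*(-1/25) - 28750*(-1/46681) = -1342/5 + 28750/46681 = -62502152/233405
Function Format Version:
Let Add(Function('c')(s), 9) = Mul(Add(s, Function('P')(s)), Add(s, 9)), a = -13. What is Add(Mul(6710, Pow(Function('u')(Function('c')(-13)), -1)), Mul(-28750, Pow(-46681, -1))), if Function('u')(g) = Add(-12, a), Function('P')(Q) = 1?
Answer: Rational(-62502152, 233405) ≈ -267.78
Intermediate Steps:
Function('c')(s) = Add(-9, Mul(Add(1, s), Add(9, s))) (Function('c')(s) = Add(-9, Mul(Add(s, 1), Add(s, 9))) = Add(-9, Mul(Add(1, s), Add(9, s))))
Function('u')(g) = -25 (Function('u')(g) = Add(-12, -13) = -25)
Add(Mul(6710, Pow(Function('u')(Function('c')(-13)), -1)), Mul(-28750, Pow(-46681, -1))) = Add(Mul(6710, Pow(-25, -1)), Mul(-28750, Pow(-46681, -1))) = Add(Mul(6710, Rational(-1, 25)), Mul(-28750, Rational(-1, 46681))) = Add(Rational(-1342, 5), Rational(28750, 46681)) = Rational(-62502152, 233405)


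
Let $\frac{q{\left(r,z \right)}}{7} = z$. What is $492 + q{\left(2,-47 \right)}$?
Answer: $163$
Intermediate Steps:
$q{\left(r,z \right)} = 7 z$
$492 + q{\left(2,-47 \right)} = 492 + 7 \left(-47\right) = 492 - 329 = 163$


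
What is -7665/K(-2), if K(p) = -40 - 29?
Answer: 2555/23 ≈ 111.09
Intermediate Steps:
K(p) = -69
-7665/K(-2) = -7665/(-69) = -7665*(-1/69) = 2555/23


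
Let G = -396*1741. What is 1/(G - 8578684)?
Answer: -1/9268120 ≈ -1.0790e-7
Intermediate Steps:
G = -689436
1/(G - 8578684) = 1/(-689436 - 8578684) = 1/(-9268120) = -1/9268120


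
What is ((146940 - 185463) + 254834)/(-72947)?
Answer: -216311/72947 ≈ -2.9653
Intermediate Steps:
((146940 - 185463) + 254834)/(-72947) = (-38523 + 254834)*(-1/72947) = 216311*(-1/72947) = -216311/72947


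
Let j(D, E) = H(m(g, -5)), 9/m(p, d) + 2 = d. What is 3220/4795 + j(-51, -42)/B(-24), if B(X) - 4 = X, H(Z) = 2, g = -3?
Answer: 783/1370 ≈ 0.57153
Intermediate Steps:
m(p, d) = 9/(-2 + d)
j(D, E) = 2
B(X) = 4 + X
3220/4795 + j(-51, -42)/B(-24) = 3220/4795 + 2/(4 - 24) = 3220*(1/4795) + 2/(-20) = 92/137 + 2*(-1/20) = 92/137 - 1/10 = 783/1370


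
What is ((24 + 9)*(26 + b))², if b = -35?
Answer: 88209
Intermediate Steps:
((24 + 9)*(26 + b))² = ((24 + 9)*(26 - 35))² = (33*(-9))² = (-297)² = 88209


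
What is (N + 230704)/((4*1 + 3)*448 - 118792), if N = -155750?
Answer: -37477/57828 ≈ -0.64808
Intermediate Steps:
(N + 230704)/((4*1 + 3)*448 - 118792) = (-155750 + 230704)/((4*1 + 3)*448 - 118792) = 74954/((4 + 3)*448 - 118792) = 74954/(7*448 - 118792) = 74954/(3136 - 118792) = 74954/(-115656) = 74954*(-1/115656) = -37477/57828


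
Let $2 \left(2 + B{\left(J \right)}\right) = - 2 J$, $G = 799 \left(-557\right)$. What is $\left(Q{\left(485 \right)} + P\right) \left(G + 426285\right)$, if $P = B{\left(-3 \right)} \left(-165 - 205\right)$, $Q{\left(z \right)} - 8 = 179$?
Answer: $3432714$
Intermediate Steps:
$Q{\left(z \right)} = 187$ ($Q{\left(z \right)} = 8 + 179 = 187$)
$G = -445043$
$B{\left(J \right)} = -2 - J$ ($B{\left(J \right)} = -2 + \frac{\left(-2\right) J}{2} = -2 - J$)
$P = -370$ ($P = \left(-2 - -3\right) \left(-165 - 205\right) = \left(-2 + 3\right) \left(-370\right) = 1 \left(-370\right) = -370$)
$\left(Q{\left(485 \right)} + P\right) \left(G + 426285\right) = \left(187 - 370\right) \left(-445043 + 426285\right) = \left(-183\right) \left(-18758\right) = 3432714$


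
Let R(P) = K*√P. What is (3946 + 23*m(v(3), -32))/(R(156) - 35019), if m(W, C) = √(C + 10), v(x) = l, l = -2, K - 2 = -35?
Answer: -5117962/45413351 + 86812*√39/408720159 - 29831*I*√22/45413351 + 506*I*√858/408720159 ≈ -0.11137 - 0.0030448*I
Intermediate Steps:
K = -33 (K = 2 - 35 = -33)
v(x) = -2
R(P) = -33*√P
m(W, C) = √(10 + C)
(3946 + 23*m(v(3), -32))/(R(156) - 35019) = (3946 + 23*√(10 - 32))/(-66*√39 - 35019) = (3946 + 23*√(-22))/(-66*√39 - 35019) = (3946 + 23*(I*√22))/(-66*√39 - 35019) = (3946 + 23*I*√22)/(-35019 - 66*√39)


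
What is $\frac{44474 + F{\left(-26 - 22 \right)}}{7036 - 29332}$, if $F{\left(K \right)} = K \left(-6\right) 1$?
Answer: $- \frac{22381}{11148} \approx -2.0076$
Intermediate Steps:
$F{\left(K \right)} = - 6 K$ ($F{\left(K \right)} = - 6 K 1 = - 6 K$)
$\frac{44474 + F{\left(-26 - 22 \right)}}{7036 - 29332} = \frac{44474 - 6 \left(-26 - 22\right)}{7036 - 29332} = \frac{44474 - -288}{-22296} = \left(44474 + 288\right) \left(- \frac{1}{22296}\right) = 44762 \left(- \frac{1}{22296}\right) = - \frac{22381}{11148}$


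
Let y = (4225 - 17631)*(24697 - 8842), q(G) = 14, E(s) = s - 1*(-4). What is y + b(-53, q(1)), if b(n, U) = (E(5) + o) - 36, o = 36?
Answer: -212552121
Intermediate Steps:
E(s) = 4 + s (E(s) = s + 4 = 4 + s)
b(n, U) = 9 (b(n, U) = ((4 + 5) + 36) - 36 = (9 + 36) - 36 = 45 - 36 = 9)
y = -212552130 (y = -13406*15855 = -212552130)
y + b(-53, q(1)) = -212552130 + 9 = -212552121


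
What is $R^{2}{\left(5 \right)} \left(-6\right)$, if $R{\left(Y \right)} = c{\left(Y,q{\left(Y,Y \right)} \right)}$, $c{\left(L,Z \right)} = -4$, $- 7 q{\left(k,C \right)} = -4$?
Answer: $-96$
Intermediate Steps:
$q{\left(k,C \right)} = \frac{4}{7}$ ($q{\left(k,C \right)} = \left(- \frac{1}{7}\right) \left(-4\right) = \frac{4}{7}$)
$R{\left(Y \right)} = -4$
$R^{2}{\left(5 \right)} \left(-6\right) = \left(-4\right)^{2} \left(-6\right) = 16 \left(-6\right) = -96$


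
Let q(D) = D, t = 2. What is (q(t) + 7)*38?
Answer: 342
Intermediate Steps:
(q(t) + 7)*38 = (2 + 7)*38 = 9*38 = 342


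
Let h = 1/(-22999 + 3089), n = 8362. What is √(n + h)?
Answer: √3314764512290/19910 ≈ 91.444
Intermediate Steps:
h = -1/19910 (h = 1/(-19910) = -1/19910 ≈ -5.0226e-5)
√(n + h) = √(8362 - 1/19910) = √(166487419/19910) = √3314764512290/19910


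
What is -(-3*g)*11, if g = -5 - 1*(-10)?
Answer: 165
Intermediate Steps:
g = 5 (g = -5 + 10 = 5)
-(-3*g)*11 = -(-3*5)*11 = -(-15)*11 = -1*(-165) = 165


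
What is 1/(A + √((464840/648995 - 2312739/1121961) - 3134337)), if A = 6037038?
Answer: 146528386222974147/884597511782081771340412 - I*√1846467168228948141031886669/884597511782081771340412 ≈ 1.6564e-7 - 4.8576e-11*I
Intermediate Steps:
1/(A + √((464840/648995 - 2312739/1121961) - 3134337)) = 1/(6037038 + √((464840/648995 - 2312739/1121961) - 3134337)) = 1/(6037038 + √((464840*(1/648995) - 2312739*1/1121961) - 3134337)) = 1/(6037038 + √((92968/129799 - 770913/373987) - 3134337)) = 1/(6037038 + √(-65294913071/48543138613 - 3134337)) = 1/(6037038 + √(-152150620745767652/48543138613)) = 1/(6037038 + 2*I*√1846467168228948141031886669/48543138613)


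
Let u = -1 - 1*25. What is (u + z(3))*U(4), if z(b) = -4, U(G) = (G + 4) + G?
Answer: -360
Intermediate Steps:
U(G) = 4 + 2*G (U(G) = (4 + G) + G = 4 + 2*G)
u = -26 (u = -1 - 25 = -26)
(u + z(3))*U(4) = (-26 - 4)*(4 + 2*4) = -30*(4 + 8) = -30*12 = -360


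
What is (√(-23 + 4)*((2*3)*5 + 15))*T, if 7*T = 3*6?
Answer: 810*I*√19/7 ≈ 504.39*I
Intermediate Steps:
T = 18/7 (T = (3*6)/7 = (⅐)*18 = 18/7 ≈ 2.5714)
(√(-23 + 4)*((2*3)*5 + 15))*T = (√(-23 + 4)*((2*3)*5 + 15))*(18/7) = (√(-19)*(6*5 + 15))*(18/7) = ((I*√19)*(30 + 15))*(18/7) = ((I*√19)*45)*(18/7) = (45*I*√19)*(18/7) = 810*I*√19/7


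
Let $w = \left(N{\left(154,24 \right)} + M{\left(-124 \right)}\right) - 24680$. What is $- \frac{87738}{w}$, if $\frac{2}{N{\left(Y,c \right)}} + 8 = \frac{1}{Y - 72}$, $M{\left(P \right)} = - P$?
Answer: $\frac{9578065}{2680724} \approx 3.5729$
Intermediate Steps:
$N{\left(Y,c \right)} = \frac{2}{-8 + \frac{1}{-72 + Y}}$ ($N{\left(Y,c \right)} = \frac{2}{-8 + \frac{1}{Y - 72}} = \frac{2}{-8 + \frac{1}{-72 + Y}}$)
$w = - \frac{16084344}{655}$ ($w = \left(\frac{2 \left(72 - 154\right)}{-577 + 8 \cdot 154} - -124\right) - 24680 = \left(\frac{2 \left(72 - 154\right)}{-577 + 1232} + 124\right) - 24680 = \left(2 \cdot \frac{1}{655} \left(-82\right) + 124\right) - 24680 = \left(- \frac{164}{655} + 124\right) - 24680 = \frac{81056}{655} - 24680 = - \frac{16084344}{655} \approx -24556.0$)
$- \frac{87738}{w} = - \frac{87738}{- \frac{16084344}{655}} = \left(-87738\right) \left(- \frac{655}{16084344}\right) = \frac{9578065}{2680724}$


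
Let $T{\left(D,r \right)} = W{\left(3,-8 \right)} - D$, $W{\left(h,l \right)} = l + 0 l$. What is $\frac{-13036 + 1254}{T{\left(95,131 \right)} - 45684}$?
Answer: $\frac{11782}{45787} \approx 0.25732$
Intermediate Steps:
$W{\left(h,l \right)} = l$ ($W{\left(h,l \right)} = l + 0 = l$)
$T{\left(D,r \right)} = -8 - D$
$\frac{-13036 + 1254}{T{\left(95,131 \right)} - 45684} = \frac{-13036 + 1254}{\left(-8 - 95\right) - 45684} = - \frac{11782}{\left(-8 - 95\right) - 45684} = - \frac{11782}{-103 - 45684} = - \frac{11782}{-45787} = \left(-11782\right) \left(- \frac{1}{45787}\right) = \frac{11782}{45787}$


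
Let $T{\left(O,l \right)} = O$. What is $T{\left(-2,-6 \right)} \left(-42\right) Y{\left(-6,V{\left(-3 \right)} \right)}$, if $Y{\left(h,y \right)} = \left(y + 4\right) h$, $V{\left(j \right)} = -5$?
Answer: $504$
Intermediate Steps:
$Y{\left(h,y \right)} = h \left(4 + y\right)$ ($Y{\left(h,y \right)} = \left(4 + y\right) h = h \left(4 + y\right)$)
$T{\left(-2,-6 \right)} \left(-42\right) Y{\left(-6,V{\left(-3 \right)} \right)} = \left(-2\right) \left(-42\right) \left(- 6 \left(4 - 5\right)\right) = 84 \left(\left(-6\right) \left(-1\right)\right) = 84 \cdot 6 = 504$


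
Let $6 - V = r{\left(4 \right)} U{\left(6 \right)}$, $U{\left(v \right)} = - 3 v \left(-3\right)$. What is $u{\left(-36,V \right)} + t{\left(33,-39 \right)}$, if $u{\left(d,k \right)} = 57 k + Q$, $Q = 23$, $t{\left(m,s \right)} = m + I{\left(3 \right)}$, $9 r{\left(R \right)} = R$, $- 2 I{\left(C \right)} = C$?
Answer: $- \frac{1943}{2} \approx -971.5$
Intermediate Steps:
$U{\left(v \right)} = 9 v$
$I{\left(C \right)} = - \frac{C}{2}$
$r{\left(R \right)} = \frac{R}{9}$
$t{\left(m,s \right)} = - \frac{3}{2} + m$ ($t{\left(m,s \right)} = m - \frac{3}{2} = - \frac{3}{2} + m$)
$V = -18$ ($V = 6 - \frac{1}{9} \cdot 4 \cdot 9 \cdot 6 = 6 - \frac{4}{9} \cdot 54 = 6 - 24 = -18$)
$u{\left(d,k \right)} = 23 + 57 k$ ($u{\left(d,k \right)} = 57 k + 23 = 23 + 57 k$)
$u{\left(-36,V \right)} + t{\left(33,-39 \right)} = \left(23 + 57 \left(-18\right)\right) + \left(- \frac{3}{2} + 33\right) = \left(23 - 1026\right) + \frac{63}{2} = -1003 + \frac{63}{2} = - \frac{1943}{2}$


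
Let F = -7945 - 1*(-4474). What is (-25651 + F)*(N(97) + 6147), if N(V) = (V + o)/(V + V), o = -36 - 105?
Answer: -17363613914/97 ≈ -1.7901e+8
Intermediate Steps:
o = -141
F = -3471 (F = -7945 + 4474 = -3471)
N(V) = (-141 + V)/(2*V) (N(V) = (V - 141)/(V + V) = (-141 + V)/((2*V)) = (-141 + V)*(1/(2*V)) = (-141 + V)/(2*V))
(-25651 + F)*(N(97) + 6147) = (-25651 - 3471)*((½)*(-141 + 97)/97 + 6147) = -29122*((½)*(1/97)*(-44) + 6147) = -29122*(-22/97 + 6147) = -29122*596237/97 = -17363613914/97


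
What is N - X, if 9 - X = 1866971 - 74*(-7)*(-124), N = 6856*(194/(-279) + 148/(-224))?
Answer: 3502574431/1953 ≈ 1.7934e+6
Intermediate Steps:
N = -18157259/1953 (N = 6856*(194*(-1/279) + 148*(-1/224)) = 6856*(-194/279 - 37/56) = 6856*(-21187/15624) = -18157259/1953 ≈ -9297.1)
X = -1802730 (X = 9 - (1866971 - 74*(-7)*(-124)) = 9 - (1866971 + 518*(-124)) = 9 - (1866971 - 64232) = 9 - 1*1802739 = 9 - 1802739 = -1802730)
N - X = -18157259/1953 - 1*(-1802730) = -18157259/1953 + 1802730 = 3502574431/1953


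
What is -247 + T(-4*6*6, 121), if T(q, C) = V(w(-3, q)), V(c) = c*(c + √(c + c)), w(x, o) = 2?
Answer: -239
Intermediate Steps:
V(c) = c*(c + √2*√c) (V(c) = c*(c + √(2*c)) = c*(c + √2*√c))
T(q, C) = 8 (T(q, C) = 2² + √2*2^(3/2) = 4 + √2*(2*√2) = 4 + 4 = 8)
-247 + T(-4*6*6, 121) = -247 + 8 = -239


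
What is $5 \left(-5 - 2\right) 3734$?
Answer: $-130690$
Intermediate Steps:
$5 \left(-5 - 2\right) 3734 = 5 \left(-7\right) 3734 = \left(-35\right) 3734 = -130690$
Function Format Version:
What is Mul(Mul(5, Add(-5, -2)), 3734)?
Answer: -130690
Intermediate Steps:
Mul(Mul(5, Add(-5, -2)), 3734) = Mul(Mul(5, -7), 3734) = Mul(-35, 3734) = -130690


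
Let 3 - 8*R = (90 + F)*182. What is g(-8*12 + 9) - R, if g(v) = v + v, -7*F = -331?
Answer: 23591/8 ≈ 2948.9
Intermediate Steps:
F = 331/7 (F = -⅐*(-331) = 331/7 ≈ 47.286)
g(v) = 2*v
R = -24983/8 (R = 3/8 - (90 + 331/7)*182/8 = 3/8 - 961*182/56 = 3/8 - ⅛*24986 = 3/8 - 12493/4 = -24983/8 ≈ -3122.9)
g(-8*12 + 9) - R = 2*(-8*12 + 9) - 1*(-24983/8) = 2*(-96 + 9) + 24983/8 = 2*(-87) + 24983/8 = -174 + 24983/8 = 23591/8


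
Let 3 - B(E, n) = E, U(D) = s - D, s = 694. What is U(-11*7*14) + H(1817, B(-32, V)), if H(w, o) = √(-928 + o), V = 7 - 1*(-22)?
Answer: 1772 + I*√893 ≈ 1772.0 + 29.883*I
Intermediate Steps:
V = 29 (V = 7 + 22 = 29)
U(D) = 694 - D
B(E, n) = 3 - E
U(-11*7*14) + H(1817, B(-32, V)) = (694 - (-11*7)*14) + √(-928 + (3 - 1*(-32))) = (694 - (-77)*14) + √(-928 + (3 + 32)) = (694 - 1*(-1078)) + √(-928 + 35) = (694 + 1078) + √(-893) = 1772 + I*√893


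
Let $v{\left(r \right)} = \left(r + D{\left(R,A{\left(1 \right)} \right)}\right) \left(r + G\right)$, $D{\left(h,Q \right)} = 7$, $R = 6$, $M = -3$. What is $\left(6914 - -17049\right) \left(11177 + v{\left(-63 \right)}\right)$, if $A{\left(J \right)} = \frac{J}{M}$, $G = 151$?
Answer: $149744787$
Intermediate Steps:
$A{\left(J \right)} = - \frac{J}{3}$ ($A{\left(J \right)} = \frac{J}{-3} = J \left(- \frac{1}{3}\right) = - \frac{J}{3}$)
$v{\left(r \right)} = \left(7 + r\right) \left(151 + r\right)$ ($v{\left(r \right)} = \left(r + 7\right) \left(r + 151\right) = \left(7 + r\right) \left(151 + r\right)$)
$\left(6914 - -17049\right) \left(11177 + v{\left(-63 \right)}\right) = \left(6914 - -17049\right) \left(11177 + \left(1057 + \left(-63\right)^{2} + 158 \left(-63\right)\right)\right) = \left(6914 + \left(-3193 + 20242\right)\right) \left(11177 + \left(1057 + 3969 - 9954\right)\right) = \left(6914 + 17049\right) \left(11177 - 4928\right) = 23963 \cdot 6249 = 149744787$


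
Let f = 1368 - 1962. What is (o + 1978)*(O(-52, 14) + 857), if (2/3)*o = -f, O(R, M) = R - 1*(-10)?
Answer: 2338235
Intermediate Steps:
f = -594
O(R, M) = 10 + R (O(R, M) = R + 10 = 10 + R)
o = 891 (o = 3*(-1*(-594))/2 = (3/2)*594 = 891)
(o + 1978)*(O(-52, 14) + 857) = (891 + 1978)*((10 - 52) + 857) = 2869*(-42 + 857) = 2869*815 = 2338235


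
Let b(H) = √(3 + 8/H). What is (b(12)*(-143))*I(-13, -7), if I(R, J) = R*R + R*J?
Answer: -37180*√33/3 ≈ -71194.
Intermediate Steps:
I(R, J) = R² + J*R
(b(12)*(-143))*I(-13, -7) = (√(3 + 8/12)*(-143))*(-13*(-7 - 13)) = (√(3 + 8*(1/12))*(-143))*(-13*(-20)) = (√(3 + ⅔)*(-143))*260 = (√(11/3)*(-143))*260 = ((√33/3)*(-143))*260 = -143*√33/3*260 = -37180*√33/3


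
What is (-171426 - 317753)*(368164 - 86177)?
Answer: -137942118673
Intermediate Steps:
(-171426 - 317753)*(368164 - 86177) = -489179*281987 = -137942118673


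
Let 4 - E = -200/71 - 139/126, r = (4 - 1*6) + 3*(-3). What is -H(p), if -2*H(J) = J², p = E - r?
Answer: 28648609081/160061832 ≈ 178.98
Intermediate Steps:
r = -11 (r = (4 - 6) - 9 = -2 - 9 = -11)
E = 70853/8946 (E = 4 - (-200/71 - 139/126) = 4 - 1*(-35069/8946) = 4 + 35069/8946 = 70853/8946 ≈ 7.9201)
p = 169259/8946 (p = 70853/8946 - 1*(-11) = 70853/8946 + 11 = 169259/8946 ≈ 18.920)
H(J) = -J²/2
-H(p) = -(-1)*(169259/8946)²/2 = -(-1)*28648609081/(2*80030916) = -1*(-28648609081/160061832) = 28648609081/160061832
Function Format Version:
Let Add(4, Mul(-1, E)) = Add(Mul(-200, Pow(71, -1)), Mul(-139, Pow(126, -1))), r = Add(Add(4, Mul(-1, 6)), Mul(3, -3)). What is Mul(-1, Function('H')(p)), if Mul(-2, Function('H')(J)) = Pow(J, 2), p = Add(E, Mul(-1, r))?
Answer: Rational(28648609081, 160061832) ≈ 178.98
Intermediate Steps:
r = -11 (r = Add(Add(4, -6), -9) = Add(-2, -9) = -11)
E = Rational(70853, 8946) (E = Add(4, Mul(-1, Add(Mul(-200, Pow(71, -1)), Mul(-139, Pow(126, -1))))) = Add(4, Mul(-1, Add(Mul(-200, Rational(1, 71)), Mul(-139, Rational(1, 126))))) = Add(4, Mul(-1, Add(Rational(-200, 71), Rational(-139, 126)))) = Add(4, Mul(-1, Rational(-35069, 8946))) = Add(4, Rational(35069, 8946)) = Rational(70853, 8946) ≈ 7.9201)
p = Rational(169259, 8946) (p = Add(Rational(70853, 8946), Mul(-1, -11)) = Add(Rational(70853, 8946), 11) = Rational(169259, 8946) ≈ 18.920)
Function('H')(J) = Mul(Rational(-1, 2), Pow(J, 2))
Mul(-1, Function('H')(p)) = Mul(-1, Mul(Rational(-1, 2), Pow(Rational(169259, 8946), 2))) = Mul(-1, Mul(Rational(-1, 2), Rational(28648609081, 80030916))) = Mul(-1, Rational(-28648609081, 160061832)) = Rational(28648609081, 160061832)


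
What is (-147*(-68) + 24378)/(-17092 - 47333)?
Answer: -11458/21475 ≈ -0.53355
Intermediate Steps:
(-147*(-68) + 24378)/(-17092 - 47333) = (9996 + 24378)/(-64425) = 34374*(-1/64425) = -11458/21475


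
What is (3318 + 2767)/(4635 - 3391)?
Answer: 6085/1244 ≈ 4.8915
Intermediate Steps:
(3318 + 2767)/(4635 - 3391) = 6085/1244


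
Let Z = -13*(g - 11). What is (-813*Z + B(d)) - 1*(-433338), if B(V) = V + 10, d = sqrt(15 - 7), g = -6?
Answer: 253675 + 2*sqrt(2) ≈ 2.5368e+5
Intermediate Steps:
d = 2*sqrt(2) (d = sqrt(8) = 2*sqrt(2) ≈ 2.8284)
Z = 221 (Z = -13*(-6 - 11) = -13*(-17) = 221)
B(V) = 10 + V
(-813*Z + B(d)) - 1*(-433338) = (-813*221 + (10 + 2*sqrt(2))) - 1*(-433338) = (-179673 + (10 + 2*sqrt(2))) + 433338 = (-179663 + 2*sqrt(2)) + 433338 = 253675 + 2*sqrt(2)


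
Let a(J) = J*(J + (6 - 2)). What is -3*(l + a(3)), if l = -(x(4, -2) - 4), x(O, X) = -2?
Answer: -81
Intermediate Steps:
l = 6 (l = -(-2 - 4) = -1*(-6) = 6)
a(J) = J*(4 + J) (a(J) = J*(J + 4) = J*(4 + J))
-3*(l + a(3)) = -3*(6 + 3*(4 + 3)) = -3*(6 + 3*7) = -3*(6 + 21) = -3*27 = -81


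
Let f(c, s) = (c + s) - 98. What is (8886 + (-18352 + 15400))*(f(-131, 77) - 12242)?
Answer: -73545996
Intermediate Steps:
f(c, s) = -98 + c + s
(8886 + (-18352 + 15400))*(f(-131, 77) - 12242) = (8886 + (-18352 + 15400))*((-98 - 131 + 77) - 12242) = (8886 - 2952)*(-152 - 12242) = 5934*(-12394) = -73545996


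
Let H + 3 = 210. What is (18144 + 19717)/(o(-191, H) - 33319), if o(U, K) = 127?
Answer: -37861/33192 ≈ -1.1407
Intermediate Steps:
H = 207 (H = -3 + 210 = 207)
(18144 + 19717)/(o(-191, H) - 33319) = (18144 + 19717)/(127 - 33319) = 37861/(-33192) = 37861*(-1/33192) = -37861/33192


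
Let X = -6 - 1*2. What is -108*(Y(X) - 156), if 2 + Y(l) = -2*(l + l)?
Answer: 13608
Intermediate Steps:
X = -8 (X = -6 - 2 = -8)
Y(l) = -2 - 4*l (Y(l) = -2 - 2*(l + l) = -2 - 4*l)
-108*(Y(X) - 156) = -108*((-2 - 4*(-8)) - 156) = -108*((-2 + 32) - 156) = -108*(30 - 156) = -108*(-126) = 13608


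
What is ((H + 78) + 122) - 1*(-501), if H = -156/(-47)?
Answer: 33103/47 ≈ 704.32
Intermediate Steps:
H = 156/47 (H = -156*(-1/47) = 156/47 ≈ 3.3191)
((H + 78) + 122) - 1*(-501) = ((156/47 + 78) + 122) - 1*(-501) = (3822/47 + 122) + 501 = 9556/47 + 501 = 33103/47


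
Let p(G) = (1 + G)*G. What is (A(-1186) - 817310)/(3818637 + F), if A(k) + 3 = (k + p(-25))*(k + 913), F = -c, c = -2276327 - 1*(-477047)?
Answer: -657335/5617917 ≈ -0.11701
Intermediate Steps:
p(G) = G*(1 + G)
c = -1799280 (c = -2276327 + 477047 = -1799280)
F = 1799280 (F = -1*(-1799280) = 1799280)
A(k) = -3 + (600 + k)*(913 + k) (A(k) = -3 + (k - 25*(1 - 25))*(k + 913) = -3 + (k - 25*(-24))*(913 + k) = -3 + (k + 600)*(913 + k) = -3 + (600 + k)*(913 + k))
(A(-1186) - 817310)/(3818637 + F) = ((547797 + (-1186)**2 + 1513*(-1186)) - 817310)/(3818637 + 1799280) = ((547797 + 1406596 - 1794418) - 817310)/5617917 = (159975 - 817310)*(1/5617917) = -657335*1/5617917 = -657335/5617917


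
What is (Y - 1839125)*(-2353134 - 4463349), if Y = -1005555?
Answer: 19390712860440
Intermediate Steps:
(Y - 1839125)*(-2353134 - 4463349) = (-1005555 - 1839125)*(-2353134 - 4463349) = -2844680*(-6816483) = 19390712860440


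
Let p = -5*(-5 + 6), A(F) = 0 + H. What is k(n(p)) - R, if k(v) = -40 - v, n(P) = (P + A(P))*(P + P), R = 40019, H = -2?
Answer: -40129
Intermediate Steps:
A(F) = -2 (A(F) = 0 - 2 = -2)
p = -5 (p = -5*1 = -5)
n(P) = 2*P*(-2 + P) (n(P) = (P - 2)*(P + P) = (-2 + P)*(2*P) = 2*P*(-2 + P))
k(n(p)) - R = (-40 - 2*(-5)*(-2 - 5)) - 1*40019 = (-40 - 2*(-5)*(-7)) - 40019 = (-40 - 1*70) - 40019 = (-40 - 70) - 40019 = -110 - 40019 = -40129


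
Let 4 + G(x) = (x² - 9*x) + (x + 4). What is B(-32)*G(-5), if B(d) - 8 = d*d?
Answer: 67080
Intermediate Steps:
B(d) = 8 + d² (B(d) = 8 + d*d = 8 + d²)
G(x) = x² - 8*x (G(x) = -4 + ((x² - 9*x) + (x + 4)) = -4 + ((x² - 9*x) + (4 + x)) = -4 + (4 + x² - 8*x) = x² - 8*x)
B(-32)*G(-5) = (8 + (-32)²)*(-5*(-8 - 5)) = (8 + 1024)*(-5*(-13)) = 1032*65 = 67080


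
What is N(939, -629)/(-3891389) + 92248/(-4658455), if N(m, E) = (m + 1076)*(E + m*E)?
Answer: 5549672605297028/18127860543995 ≈ 306.14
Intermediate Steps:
N(m, E) = (1076 + m)*(E + E*m)
N(939, -629)/(-3891389) + 92248/(-4658455) = -629*(1076 + 939² + 1077*939)/(-3891389) + 92248/(-4658455) = -629*(1076 + 881721 + 1011303)*(-1/3891389) + 92248*(-1/4658455) = -629*1894100*(-1/3891389) - 92248/4658455 = -1191388900*(-1/3891389) - 92248/4658455 = 1191388900/3891389 - 92248/4658455 = 5549672605297028/18127860543995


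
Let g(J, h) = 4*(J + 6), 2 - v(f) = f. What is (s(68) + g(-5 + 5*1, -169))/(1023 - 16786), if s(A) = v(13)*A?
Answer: 724/15763 ≈ 0.045930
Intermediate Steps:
v(f) = 2 - f
g(J, h) = 24 + 4*J (g(J, h) = 4*(6 + J) = 24 + 4*J)
s(A) = -11*A (s(A) = (2 - 1*13)*A = (2 - 13)*A = -11*A)
(s(68) + g(-5 + 5*1, -169))/(1023 - 16786) = (-11*68 + (24 + 4*(-5 + 5*1)))/(1023 - 16786) = (-748 + (24 + 4*(-5 + 5)))/(-15763) = (-748 + (24 + 4*0))*(-1/15763) = (-748 + (24 + 0))*(-1/15763) = (-748 + 24)*(-1/15763) = -724*(-1/15763) = 724/15763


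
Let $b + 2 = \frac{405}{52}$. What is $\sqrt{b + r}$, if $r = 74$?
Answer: $\frac{3 \sqrt{5993}}{26} \approx 8.9324$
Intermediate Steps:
$b = \frac{301}{52}$ ($b = -2 + \frac{405}{52} = \frac{301}{52} \approx 5.7885$)
$\sqrt{b + r} = \sqrt{\frac{301}{52} + 74} = \sqrt{\frac{4149}{52}} = \frac{3 \sqrt{5993}}{26}$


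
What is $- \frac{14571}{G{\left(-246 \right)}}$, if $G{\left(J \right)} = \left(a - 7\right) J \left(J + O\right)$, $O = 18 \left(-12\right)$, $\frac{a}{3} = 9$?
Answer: $- \frac{1619}{252560} \approx -0.0064104$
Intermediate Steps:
$a = 27$ ($a = 3 \cdot 9 = 27$)
$O = -216$
$G{\left(J \right)} = 20 J \left(-216 + J\right)$ ($G{\left(J \right)} = \left(27 - 7\right) J \left(J - 216\right) = 20 J \left(-216 + J\right)$)
$- \frac{14571}{G{\left(-246 \right)}} = - \frac{14571}{20 \left(-246\right) \left(-216 - 246\right)} = - \frac{14571}{20 \left(-246\right) \left(-462\right)} = - \frac{14571}{2273040} = \left(-14571\right) \frac{1}{2273040} = - \frac{1619}{252560}$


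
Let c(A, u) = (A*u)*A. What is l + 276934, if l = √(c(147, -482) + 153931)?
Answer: 276934 + I*√10261607 ≈ 2.7693e+5 + 3203.4*I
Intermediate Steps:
c(A, u) = u*A²
l = I*√10261607 (l = √(-482*147² + 153931) = √(-482*21609 + 153931) = √(-10415538 + 153931) = √(-10261607) = I*√10261607 ≈ 3203.4*I)
l + 276934 = I*√10261607 + 276934 = 276934 + I*√10261607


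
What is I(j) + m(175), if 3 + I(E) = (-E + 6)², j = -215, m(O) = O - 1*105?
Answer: 48908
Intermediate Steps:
m(O) = -105 + O (m(O) = O - 105 = -105 + O)
I(E) = -3 + (6 - E)² (I(E) = -3 + (-E + 6)² = -3 + (6 - E)²)
I(j) + m(175) = (-3 + (-6 - 215)²) + (-105 + 175) = (-3 + (-221)²) + 70 = (-3 + 48841) + 70 = 48838 + 70 = 48908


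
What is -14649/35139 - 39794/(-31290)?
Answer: 156659026/183249885 ≈ 0.85489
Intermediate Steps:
-14649/35139 - 39794/(-31290) = -14649*1/35139 - 39794*(-1/31290) = -4883/11713 + 19897/15645 = 156659026/183249885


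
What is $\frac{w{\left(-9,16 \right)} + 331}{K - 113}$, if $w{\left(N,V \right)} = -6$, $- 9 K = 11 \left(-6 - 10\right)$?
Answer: $- \frac{2925}{841} \approx -3.478$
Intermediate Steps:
$K = \frac{176}{9}$ ($K = - \frac{11 \left(-6 - 10\right)}{9} = - \frac{11 \left(-16\right)}{9} = \left(- \frac{1}{9}\right) \left(-176\right) = \frac{176}{9} \approx 19.556$)
$\frac{w{\left(-9,16 \right)} + 331}{K - 113} = \frac{-6 + 331}{\frac{176}{9} - 113} = \frac{325}{- \frac{841}{9}} = 325 \left(- \frac{9}{841}\right) = - \frac{2925}{841}$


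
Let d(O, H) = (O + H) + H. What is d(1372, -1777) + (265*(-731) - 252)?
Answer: -196149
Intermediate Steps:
d(O, H) = O + 2*H (d(O, H) = (H + O) + H = O + 2*H)
d(1372, -1777) + (265*(-731) - 252) = (1372 + 2*(-1777)) + (265*(-731) - 252) = (1372 - 3554) + (-193715 - 252) = -2182 - 193967 = -196149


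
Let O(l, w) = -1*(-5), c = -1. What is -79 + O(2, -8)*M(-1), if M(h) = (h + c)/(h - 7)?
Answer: -311/4 ≈ -77.750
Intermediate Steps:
M(h) = (-1 + h)/(-7 + h) (M(h) = (h - 1)/(h - 7) = (-1 + h)/(-7 + h))
O(l, w) = 5
-79 + O(2, -8)*M(-1) = -79 + 5*((-1 - 1)/(-7 - 1)) = -79 + 5*(-2/(-8)) = -79 + 5*(-1/8*(-2)) = -79 + 5*(1/4) = -79 + 5/4 = -311/4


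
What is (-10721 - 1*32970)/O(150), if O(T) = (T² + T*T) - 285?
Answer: -43691/44715 ≈ -0.97710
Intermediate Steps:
O(T) = -285 + 2*T² (O(T) = (T² + T²) - 285 = 2*T² - 285 = -285 + 2*T²)
(-10721 - 1*32970)/O(150) = (-10721 - 1*32970)/(-285 + 2*150²) = (-10721 - 32970)/(-285 + 2*22500) = -43691/(-285 + 45000) = -43691/44715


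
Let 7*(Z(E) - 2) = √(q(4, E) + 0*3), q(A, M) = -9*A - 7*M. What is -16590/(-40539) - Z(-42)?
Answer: -21496/13513 - √258/7 ≈ -3.8854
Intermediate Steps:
Z(E) = 2 + √(-36 - 7*E)/7 (Z(E) = 2 + √((-9*4 - 7*E) + 0*3)/7 = 2 + √((-36 - 7*E) + 0)/7 = 2 + √(-36 - 7*E)/7)
-16590/(-40539) - Z(-42) = -16590/(-40539) - (2 + √(-36 - 7*(-42))/7) = -16590*(-1/40539) - (2 + √(-36 + 294)/7) = 5530/13513 - (2 + √258/7) = 5530/13513 + (-2 - √258/7) = -21496/13513 - √258/7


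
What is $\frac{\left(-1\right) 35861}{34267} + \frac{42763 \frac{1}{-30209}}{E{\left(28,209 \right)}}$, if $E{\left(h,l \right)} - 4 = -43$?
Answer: $- \frac{40784313290}{40371700317} \approx -1.0102$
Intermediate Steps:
$E{\left(h,l \right)} = -39$ ($E{\left(h,l \right)} = 4 - 43 = -39$)
$\frac{\left(-1\right) 35861}{34267} + \frac{42763 \frac{1}{-30209}}{E{\left(28,209 \right)}} = \frac{\left(-1\right) 35861}{34267} + \frac{42763 \frac{1}{-30209}}{-39} = \left(-35861\right) \frac{1}{34267} + 42763 \left(- \frac{1}{30209}\right) \left(- \frac{1}{39}\right) = - \frac{35861}{34267} - - \frac{42763}{1178151} = - \frac{35861}{34267} + \frac{42763}{1178151} = - \frac{40784313290}{40371700317}$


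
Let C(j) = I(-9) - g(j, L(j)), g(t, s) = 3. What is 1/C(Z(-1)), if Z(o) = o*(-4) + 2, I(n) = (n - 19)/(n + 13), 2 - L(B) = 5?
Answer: -⅒ ≈ -0.10000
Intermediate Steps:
L(B) = -3 (L(B) = 2 - 1*5 = 2 - 5 = -3)
I(n) = (-19 + n)/(13 + n)
Z(o) = 2 - 4*o (Z(o) = -4*o + 2 = 2 - 4*o)
C(j) = -10 (C(j) = (-19 - 9)/(13 - 9) - 1*3 = -28/4 - 3 = (¼)*(-28) - 3 = -7 - 3 = -10)
1/C(Z(-1)) = 1/(-10) = -⅒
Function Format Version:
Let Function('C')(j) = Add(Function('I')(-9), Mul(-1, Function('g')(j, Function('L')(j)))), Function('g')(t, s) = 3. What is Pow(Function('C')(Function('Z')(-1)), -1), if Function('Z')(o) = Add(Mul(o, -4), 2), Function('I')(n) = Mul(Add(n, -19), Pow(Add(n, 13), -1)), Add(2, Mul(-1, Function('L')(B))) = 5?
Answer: Rational(-1, 10) ≈ -0.10000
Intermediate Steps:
Function('L')(B) = -3 (Function('L')(B) = Add(2, Mul(-1, 5)) = Add(2, -5) = -3)
Function('I')(n) = Mul(Pow(Add(13, n), -1), Add(-19, n)) (Function('I')(n) = Mul(Add(-19, n), Pow(Add(13, n), -1)) = Mul(Pow(Add(13, n), -1), Add(-19, n)))
Function('Z')(o) = Add(2, Mul(-4, o)) (Function('Z')(o) = Add(Mul(-4, o), 2) = Add(2, Mul(-4, o)))
Function('C')(j) = -10 (Function('C')(j) = Add(Mul(Pow(Add(13, -9), -1), Add(-19, -9)), Mul(-1, 3)) = Add(Mul(Pow(4, -1), -28), -3) = Add(Mul(Rational(1, 4), -28), -3) = Add(-7, -3) = -10)
Pow(Function('C')(Function('Z')(-1)), -1) = Pow(-10, -1) = Rational(-1, 10)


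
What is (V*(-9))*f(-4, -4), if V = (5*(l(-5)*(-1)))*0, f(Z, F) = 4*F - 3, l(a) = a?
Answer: 0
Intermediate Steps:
f(Z, F) = -3 + 4*F
V = 0 (V = (5*(-5*(-1)))*0 = (5*5)*0 = 25*0 = 0)
(V*(-9))*f(-4, -4) = (0*(-9))*(-3 + 4*(-4)) = 0*(-3 - 16) = 0*(-19) = 0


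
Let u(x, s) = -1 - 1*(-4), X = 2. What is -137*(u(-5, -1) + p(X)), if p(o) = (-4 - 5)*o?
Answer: 2055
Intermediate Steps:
u(x, s) = 3 (u(x, s) = -1 + 4 = 3)
p(o) = -9*o
-137*(u(-5, -1) + p(X)) = -137*(3 - 9*2) = -137*(3 - 18) = -137*(-15) = 2055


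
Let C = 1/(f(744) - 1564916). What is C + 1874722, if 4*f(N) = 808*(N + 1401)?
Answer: 2121484157971/1131626 ≈ 1.8747e+6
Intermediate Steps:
f(N) = 283002 + 202*N (f(N) = (808*(N + 1401))/4 = (808*(1401 + N))/4 = (1132008 + 808*N)/4 = 283002 + 202*N)
C = -1/1131626 (C = 1/((283002 + 202*744) - 1564916) = 1/((283002 + 150288) - 1564916) = 1/(433290 - 1564916) = 1/(-1131626) = -1/1131626 ≈ -8.8368e-7)
C + 1874722 = -1/1131626 + 1874722 = 2121484157971/1131626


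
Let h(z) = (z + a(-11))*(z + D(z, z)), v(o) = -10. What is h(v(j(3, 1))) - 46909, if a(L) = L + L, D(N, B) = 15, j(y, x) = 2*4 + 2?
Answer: -47069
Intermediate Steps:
j(y, x) = 10 (j(y, x) = 8 + 2 = 10)
a(L) = 2*L
h(z) = (-22 + z)*(15 + z) (h(z) = (z + 2*(-11))*(z + 15) = (z - 22)*(15 + z) = (-22 + z)*(15 + z))
h(v(j(3, 1))) - 46909 = (-330 + (-10)² - 7*(-10)) - 46909 = (-330 + 100 + 70) - 46909 = -160 - 46909 = -47069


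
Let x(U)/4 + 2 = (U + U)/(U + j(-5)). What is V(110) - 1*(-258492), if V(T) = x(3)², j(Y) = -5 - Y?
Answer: 258492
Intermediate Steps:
x(U) = 0 (x(U) = -8 + 4*((U + U)/(U + (-5 - 1*(-5)))) = -8 + 4*((2*U)/(U + (-5 + 5))) = -8 + 4*((2*U)/(U + 0)) = -8 + 4*((2*U)/U) = -8 + 4*2 = -8 + 8 = 0)
V(T) = 0 (V(T) = 0² = 0)
V(110) - 1*(-258492) = 0 - 1*(-258492) = 0 + 258492 = 258492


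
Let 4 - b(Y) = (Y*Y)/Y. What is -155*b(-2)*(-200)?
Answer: 186000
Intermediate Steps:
b(Y) = 4 - Y (b(Y) = 4 - Y*Y/Y = 4 - Y²/Y = 4 - Y)
-155*b(-2)*(-200) = -155*(4 - 1*(-2))*(-200) = -155*(4 + 2)*(-200) = -155*6*(-200) = -930*(-200) = 186000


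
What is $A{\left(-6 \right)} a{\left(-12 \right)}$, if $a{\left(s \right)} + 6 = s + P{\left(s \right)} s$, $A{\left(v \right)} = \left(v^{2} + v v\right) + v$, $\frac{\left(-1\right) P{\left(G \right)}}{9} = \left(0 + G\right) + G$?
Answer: $-172260$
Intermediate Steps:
$P{\left(G \right)} = - 18 G$ ($P{\left(G \right)} = - 9 \left(\left(0 + G\right) + G\right) = - 9 \left(G + G\right) = - 9 \cdot 2 G = - 18 G$)
$A{\left(v \right)} = v + 2 v^{2}$ ($A{\left(v \right)} = \left(v^{2} + v^{2}\right) + v = 2 v^{2} + v = v + 2 v^{2}$)
$a{\left(s \right)} = -6 + s - 18 s^{2}$ ($a{\left(s \right)} = -6 + \left(s + - 18 s s\right) = -6 - \left(- s + 18 s^{2}\right) = -6 + s - 18 s^{2}$)
$A{\left(-6 \right)} a{\left(-12 \right)} = - 6 \left(1 + 2 \left(-6\right)\right) \left(-6 - 12 - 18 \left(-12\right)^{2}\right) = - 6 \left(1 - 12\right) \left(-6 - 12 - 2592\right) = \left(-6\right) \left(-11\right) \left(-6 - 12 - 2592\right) = 66 \left(-2610\right) = -172260$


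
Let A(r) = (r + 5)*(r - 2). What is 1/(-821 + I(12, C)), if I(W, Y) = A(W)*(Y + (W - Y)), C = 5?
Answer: 1/1219 ≈ 0.00082034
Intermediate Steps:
A(r) = (-2 + r)*(5 + r) (A(r) = (5 + r)*(-2 + r) = (-2 + r)*(5 + r))
I(W, Y) = W*(-10 + W**2 + 3*W) (I(W, Y) = (-10 + W**2 + 3*W)*(Y + (W - Y)) = (-10 + W**2 + 3*W)*W = W*(-10 + W**2 + 3*W))
1/(-821 + I(12, C)) = 1/(-821 + 12*(-10 + 12**2 + 3*12)) = 1/(-821 + 12*(-10 + 144 + 36)) = 1/(-821 + 12*170) = 1/(-821 + 2040) = 1/1219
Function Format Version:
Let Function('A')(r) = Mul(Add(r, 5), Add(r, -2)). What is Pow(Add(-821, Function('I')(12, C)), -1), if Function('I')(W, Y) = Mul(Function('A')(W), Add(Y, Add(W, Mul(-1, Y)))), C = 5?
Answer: Rational(1, 1219) ≈ 0.00082034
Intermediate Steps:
Function('A')(r) = Mul(Add(-2, r), Add(5, r)) (Function('A')(r) = Mul(Add(5, r), Add(-2, r)) = Mul(Add(-2, r), Add(5, r)))
Function('I')(W, Y) = Mul(W, Add(-10, Pow(W, 2), Mul(3, W))) (Function('I')(W, Y) = Mul(Add(-10, Pow(W, 2), Mul(3, W)), Add(Y, Add(W, Mul(-1, Y)))) = Mul(Add(-10, Pow(W, 2), Mul(3, W)), W) = Mul(W, Add(-10, Pow(W, 2), Mul(3, W))))
Pow(Add(-821, Function('I')(12, C)), -1) = Pow(Add(-821, Mul(12, Add(-10, Pow(12, 2), Mul(3, 12)))), -1) = Pow(Add(-821, Mul(12, Add(-10, 144, 36))), -1) = Pow(Add(-821, Mul(12, 170)), -1) = Pow(Add(-821, 2040), -1) = Pow(1219, -1) = Rational(1, 1219)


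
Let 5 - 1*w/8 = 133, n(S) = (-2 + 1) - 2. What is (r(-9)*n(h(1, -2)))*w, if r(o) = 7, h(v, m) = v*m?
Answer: 21504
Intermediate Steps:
h(v, m) = m*v
n(S) = -3 (n(S) = -1 - 2 = -3)
w = -1024 (w = 40 - 8*133 = 40 - 1064 = -1024)
(r(-9)*n(h(1, -2)))*w = (7*(-3))*(-1024) = -21*(-1024) = 21504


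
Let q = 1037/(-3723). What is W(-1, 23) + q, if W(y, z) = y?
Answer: -280/219 ≈ -1.2785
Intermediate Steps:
q = -61/219 (q = 1037*(-1/3723) = -61/219 ≈ -0.27854)
W(-1, 23) + q = -1 - 61/219 = -280/219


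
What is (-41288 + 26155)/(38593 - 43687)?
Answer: 15133/5094 ≈ 2.9707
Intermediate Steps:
(-41288 + 26155)/(38593 - 43687) = -15133/(-5094) = -15133*(-1/5094) = 15133/5094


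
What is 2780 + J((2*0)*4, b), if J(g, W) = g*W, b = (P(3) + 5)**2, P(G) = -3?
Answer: 2780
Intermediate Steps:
b = 4 (b = (-3 + 5)**2 = 2**2 = 4)
J(g, W) = W*g
2780 + J((2*0)*4, b) = 2780 + 4*((2*0)*4) = 2780 + 4*(0*4) = 2780 + 4*0 = 2780 + 0 = 2780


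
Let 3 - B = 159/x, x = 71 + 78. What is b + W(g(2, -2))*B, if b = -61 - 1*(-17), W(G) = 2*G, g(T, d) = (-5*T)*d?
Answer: 4964/149 ≈ 33.315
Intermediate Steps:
x = 149
g(T, d) = -5*T*d
B = 288/149 (B = 3 - 159/149 = 288/149 ≈ 1.9329)
b = -44 (b = -61 + 17 = -44)
b + W(g(2, -2))*B = -44 + (2*(-5*2*(-2)))*(288/149) = -44 + (2*20)*(288/149) = -44 + 40*(288/149) = -44 + 11520/149 = 4964/149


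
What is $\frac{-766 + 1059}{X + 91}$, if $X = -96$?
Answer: $- \frac{293}{5} \approx -58.6$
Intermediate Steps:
$\frac{-766 + 1059}{X + 91} = \frac{-766 + 1059}{-96 + 91} = \frac{1}{-5} \cdot 293 = \left(- \frac{1}{5}\right) 293 = - \frac{293}{5}$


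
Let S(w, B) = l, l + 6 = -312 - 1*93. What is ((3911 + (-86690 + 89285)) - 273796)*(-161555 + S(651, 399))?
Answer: 43291892140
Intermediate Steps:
l = -411 (l = -6 + (-312 - 1*93) = -6 + (-312 - 93) = -6 - 405 = -411)
S(w, B) = -411
((3911 + (-86690 + 89285)) - 273796)*(-161555 + S(651, 399)) = ((3911 + (-86690 + 89285)) - 273796)*(-161555 - 411) = ((3911 + 2595) - 273796)*(-161966) = (6506 - 273796)*(-161966) = -267290*(-161966) = 43291892140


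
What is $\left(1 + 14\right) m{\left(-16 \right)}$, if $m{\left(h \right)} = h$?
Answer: $-240$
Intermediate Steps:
$\left(1 + 14\right) m{\left(-16 \right)} = \left(1 + 14\right) \left(-16\right) = 15 \left(-16\right) = -240$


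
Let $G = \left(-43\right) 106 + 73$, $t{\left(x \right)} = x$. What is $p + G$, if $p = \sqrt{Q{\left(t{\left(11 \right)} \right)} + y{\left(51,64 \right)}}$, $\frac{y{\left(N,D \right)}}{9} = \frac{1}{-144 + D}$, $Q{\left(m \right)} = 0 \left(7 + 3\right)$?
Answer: $-4485 + \frac{3 i \sqrt{5}}{20} \approx -4485.0 + 0.33541 i$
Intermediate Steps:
$Q{\left(m \right)} = 0$ ($Q{\left(m \right)} = 0 \cdot 10 = 0$)
$y{\left(N,D \right)} = \frac{9}{-144 + D}$
$p = \frac{3 i \sqrt{5}}{20}$ ($p = \sqrt{0 + \frac{9}{-144 + 64}} = \sqrt{0 + \frac{9}{-80}} = \sqrt{0 + 9 \left(- \frac{1}{80}\right)} = \sqrt{0 - \frac{9}{80}} = \sqrt{- \frac{9}{80}} = \frac{3 i \sqrt{5}}{20} \approx 0.33541 i$)
$G = -4485$ ($G = -4558 + 73 = -4485$)
$p + G = \frac{3 i \sqrt{5}}{20} - 4485 = -4485 + \frac{3 i \sqrt{5}}{20}$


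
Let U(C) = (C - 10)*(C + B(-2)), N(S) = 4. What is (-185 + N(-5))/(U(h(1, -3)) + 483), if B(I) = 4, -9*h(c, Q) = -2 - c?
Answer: -1629/3970 ≈ -0.41033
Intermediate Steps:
h(c, Q) = 2/9 + c/9 (h(c, Q) = -(-2 - c)/9 = 2/9 + c/9)
U(C) = (-10 + C)*(4 + C) (U(C) = (C - 10)*(C + 4) = (-10 + C)*(4 + C))
(-185 + N(-5))/(U(h(1, -3)) + 483) = (-185 + 4)/((-40 + (2/9 + (⅑)*1)² - 6*(2/9 + (⅑)*1)) + 483) = -181/((-40 + (2/9 + ⅑)² - 6*(2/9 + ⅑)) + 483) = -181/((-40 + (⅓)² - 6*⅓) + 483) = -181/((-40 + ⅑ - 2) + 483) = -181/(-377/9 + 483) = -181/3970/9 = -181*9/3970 = -1629/3970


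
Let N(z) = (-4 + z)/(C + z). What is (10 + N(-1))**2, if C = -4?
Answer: 121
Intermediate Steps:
N(z) = 1 (N(z) = (-4 + z)/(-4 + z) = 1)
(10 + N(-1))**2 = (10 + 1)**2 = 11**2 = 121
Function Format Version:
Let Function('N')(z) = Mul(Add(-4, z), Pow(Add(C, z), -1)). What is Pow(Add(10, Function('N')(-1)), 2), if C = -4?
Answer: 121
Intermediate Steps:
Function('N')(z) = 1 (Function('N')(z) = Mul(Add(-4, z), Pow(Add(-4, z), -1)) = 1)
Pow(Add(10, Function('N')(-1)), 2) = Pow(Add(10, 1), 2) = Pow(11, 2) = 121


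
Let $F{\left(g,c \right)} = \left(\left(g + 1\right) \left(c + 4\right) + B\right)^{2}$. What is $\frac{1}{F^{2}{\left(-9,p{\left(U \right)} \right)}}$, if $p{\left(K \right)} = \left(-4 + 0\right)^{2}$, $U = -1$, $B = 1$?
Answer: $\frac{1}{639128961} \approx 1.5646 \cdot 10^{-9}$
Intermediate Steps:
$p{\left(K \right)} = 16$ ($p{\left(K \right)} = \left(-4\right)^{2} = 16$)
$F{\left(g,c \right)} = \left(1 + \left(1 + g\right) \left(4 + c\right)\right)^{2}$ ($F{\left(g,c \right)} = \left(\left(g + 1\right) \left(c + 4\right) + 1\right)^{2} = \left(\left(1 + g\right) \left(4 + c\right) + 1\right)^{2} = \left(1 + \left(1 + g\right) \left(4 + c\right)\right)^{2}$)
$\frac{1}{F^{2}{\left(-9,p{\left(U \right)} \right)}} = \frac{1}{\left(\left(5 + 16 + 4 \left(-9\right) + 16 \left(-9\right)\right)^{2}\right)^{2}} = \frac{1}{\left(\left(5 + 16 - 36 - 144\right)^{2}\right)^{2}} = \frac{1}{\left(\left(-159\right)^{2}\right)^{2}} = \frac{1}{25281^{2}} = \frac{1}{639128961}$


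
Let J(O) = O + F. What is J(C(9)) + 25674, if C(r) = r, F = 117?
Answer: 25800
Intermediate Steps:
J(O) = 117 + O (J(O) = O + 117 = 117 + O)
J(C(9)) + 25674 = (117 + 9) + 25674 = 126 + 25674 = 25800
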